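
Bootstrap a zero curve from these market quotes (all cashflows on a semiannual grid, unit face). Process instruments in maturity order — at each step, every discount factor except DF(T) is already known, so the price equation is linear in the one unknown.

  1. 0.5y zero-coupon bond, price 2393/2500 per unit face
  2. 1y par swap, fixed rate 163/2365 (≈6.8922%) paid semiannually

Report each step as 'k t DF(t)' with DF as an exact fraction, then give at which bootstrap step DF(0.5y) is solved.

1 1/2 2393/2500
2 1 2337/2500
DF(0.5y) is solved at step 1

step 1 [0.5y] zero: DF = P = 2393/2500 ≈ 0.957200
step 2 [1y] swap r/2=163/4730: DF=(1 − 163/4730·(0.957200))/(1+163/4730) = 2337/2500 ≈ 0.934800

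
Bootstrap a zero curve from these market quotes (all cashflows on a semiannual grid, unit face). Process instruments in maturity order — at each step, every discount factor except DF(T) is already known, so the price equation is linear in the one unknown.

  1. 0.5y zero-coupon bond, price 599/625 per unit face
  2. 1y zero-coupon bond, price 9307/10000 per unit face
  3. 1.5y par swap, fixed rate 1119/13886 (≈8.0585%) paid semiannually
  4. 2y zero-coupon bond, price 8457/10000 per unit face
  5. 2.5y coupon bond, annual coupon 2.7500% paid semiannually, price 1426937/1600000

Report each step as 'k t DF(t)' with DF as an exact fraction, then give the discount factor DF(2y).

1 1/2 599/625
2 1 9307/10000
3 3/2 8881/10000
4 2 8457/10000
5 5/2 4153/5000
DF(2y) = 8457/10000 ≈ 0.845700

step 1 [0.5y] zero: DF = P = 599/625 ≈ 0.958400
step 2 [1y] zero: DF = P = 9307/10000 ≈ 0.930700
step 3 [1.5y] swap r/2=1119/27772: DF=(1 − 1119/27772·(0.958400+0.930700))/(1+1119/27772) = 8881/10000 ≈ 0.888100
step 4 [2y] zero: DF = P = 8457/10000 ≈ 0.845700
step 5 [2.5y] bond c/2=11/800: DF=(1426937/1600000 − 11/800·(0.958400+0.930700+0.888100+0.845700))/(1+11/800) = 4153/5000 ≈ 0.830600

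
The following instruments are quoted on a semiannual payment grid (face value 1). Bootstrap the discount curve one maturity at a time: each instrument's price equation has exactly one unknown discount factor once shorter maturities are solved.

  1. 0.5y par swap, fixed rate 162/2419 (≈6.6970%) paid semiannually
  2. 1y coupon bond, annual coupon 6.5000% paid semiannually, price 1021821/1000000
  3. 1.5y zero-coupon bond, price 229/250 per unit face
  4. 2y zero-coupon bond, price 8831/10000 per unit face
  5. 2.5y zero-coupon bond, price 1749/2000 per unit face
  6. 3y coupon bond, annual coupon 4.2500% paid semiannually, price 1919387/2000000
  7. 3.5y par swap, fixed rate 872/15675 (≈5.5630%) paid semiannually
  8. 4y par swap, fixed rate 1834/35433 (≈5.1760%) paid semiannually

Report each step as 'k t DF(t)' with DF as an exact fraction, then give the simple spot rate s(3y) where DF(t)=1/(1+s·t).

1 1/2 2419/2500
2 1 1199/1250
3 3/2 229/250
4 2 8831/10000
5 5/2 1749/2000
6 3 211/250
7 7/2 516/625
8 4 4083/5000
s(3y) = (1/(211/250) − 1)/(3) = 13/211 ≈ 6.1611%

step 1 [0.5y] swap r/2=81/2419: DF=(1 − 81/2419·(0))/(1+81/2419) = 2419/2500 ≈ 0.967600
step 2 [1y] bond c/2=13/400: DF=(1021821/1000000 − 13/400·(0.967600))/(1+13/400) = 1199/1250 ≈ 0.959200
step 3 [1.5y] zero: DF = P = 229/250 ≈ 0.916000
step 4 [2y] zero: DF = P = 8831/10000 ≈ 0.883100
step 5 [2.5y] zero: DF = P = 1749/2000 ≈ 0.874500
step 6 [3y] bond c/2=17/800: DF=(1919387/2000000 − 17/800·(0.967600+0.959200+0.916000+0.883100+0.874500))/(1+17/800) = 211/250 ≈ 0.844000
step 7 [3.5y] swap r/2=436/15675: DF=(1 − 436/15675·(0.967600+0.959200+0.916000+0.883100+0.874500+0.844000))/(1+436/15675) = 516/625 ≈ 0.825600
step 8 [4y] swap r/2=917/35433: DF=(1 − 917/35433·(0.967600+0.959200+0.916000+0.883100+0.874500+0.844000+0.825600))/(1+917/35433) = 4083/5000 ≈ 0.816600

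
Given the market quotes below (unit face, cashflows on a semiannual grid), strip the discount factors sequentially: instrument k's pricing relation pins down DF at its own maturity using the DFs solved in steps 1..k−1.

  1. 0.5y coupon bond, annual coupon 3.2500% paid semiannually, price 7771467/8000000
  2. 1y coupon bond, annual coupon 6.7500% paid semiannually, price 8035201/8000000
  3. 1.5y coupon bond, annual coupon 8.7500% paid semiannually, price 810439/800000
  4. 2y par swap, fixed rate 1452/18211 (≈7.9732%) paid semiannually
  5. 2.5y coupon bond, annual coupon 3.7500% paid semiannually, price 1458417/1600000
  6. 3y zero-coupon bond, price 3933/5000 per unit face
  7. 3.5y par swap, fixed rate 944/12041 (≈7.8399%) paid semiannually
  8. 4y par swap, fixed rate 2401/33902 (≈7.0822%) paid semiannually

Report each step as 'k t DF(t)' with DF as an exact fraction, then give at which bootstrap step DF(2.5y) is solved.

1 1/2 9559/10000
2 1 2351/2500
3 3/2 8911/10000
4 2 2137/2500
5 5/2 8277/10000
6 3 3933/5000
7 7/2 191/250
8 4 7599/10000
DF(2.5y) is solved at step 5

step 1 [0.5y] bond c/2=13/800: DF=(7771467/8000000 − 13/800·(0))/(1+13/800) = 9559/10000 ≈ 0.955900
step 2 [1y] bond c/2=27/800: DF=(8035201/8000000 − 27/800·(0.955900))/(1+27/800) = 2351/2500 ≈ 0.940400
step 3 [1.5y] bond c/2=7/160: DF=(810439/800000 − 7/160·(0.955900+0.940400))/(1+7/160) = 8911/10000 ≈ 0.891100
step 4 [2y] swap r/2=726/18211: DF=(1 − 726/18211·(0.955900+0.940400+0.891100))/(1+726/18211) = 2137/2500 ≈ 0.854800
step 5 [2.5y] bond c/2=3/160: DF=(1458417/1600000 − 3/160·(0.955900+0.940400+0.891100+0.854800))/(1+3/160) = 8277/10000 ≈ 0.827700
step 6 [3y] zero: DF = P = 3933/5000 ≈ 0.786600
step 7 [3.5y] swap r/2=472/12041: DF=(1 − 472/12041·(0.955900+0.940400+0.891100+0.854800+0.827700+0.786600))/(1+472/12041) = 191/250 ≈ 0.764000
step 8 [4y] swap r/2=2401/67804: DF=(1 − 2401/67804·(0.955900+0.940400+0.891100+0.854800+0.827700+0.786600+0.764000))/(1+2401/67804) = 7599/10000 ≈ 0.759900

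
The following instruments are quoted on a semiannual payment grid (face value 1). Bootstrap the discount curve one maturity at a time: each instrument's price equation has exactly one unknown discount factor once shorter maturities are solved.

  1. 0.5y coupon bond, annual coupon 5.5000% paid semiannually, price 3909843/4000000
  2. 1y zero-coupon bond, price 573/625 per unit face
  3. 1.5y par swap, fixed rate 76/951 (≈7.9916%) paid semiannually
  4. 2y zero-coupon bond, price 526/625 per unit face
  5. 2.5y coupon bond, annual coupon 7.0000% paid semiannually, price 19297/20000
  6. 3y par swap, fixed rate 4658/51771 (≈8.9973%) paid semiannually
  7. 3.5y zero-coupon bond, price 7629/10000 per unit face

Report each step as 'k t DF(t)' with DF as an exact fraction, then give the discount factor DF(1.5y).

step 1 [0.5y] bond c/2=11/400: DF=(3909843/4000000 − 11/400·(0))/(1+11/400) = 9513/10000 ≈ 0.951300
step 2 [1y] zero: DF = P = 573/625 ≈ 0.916800
step 3 [1.5y] swap r/2=38/951: DF=(1 − 38/951·(0.951300+0.916800))/(1+38/951) = 4449/5000 ≈ 0.889800
step 4 [2y] zero: DF = P = 526/625 ≈ 0.841600
step 5 [2.5y] bond c/2=7/200: DF=(19297/20000 − 7/200·(0.951300+0.916800+0.889800+0.841600))/(1+7/200) = 1621/2000 ≈ 0.810500
step 6 [3y] swap r/2=2329/51771: DF=(1 − 2329/51771·(0.951300+0.916800+0.889800+0.841600+0.810500))/(1+2329/51771) = 7671/10000 ≈ 0.767100
step 7 [3.5y] zero: DF = P = 7629/10000 ≈ 0.762900

1 1/2 9513/10000
2 1 573/625
3 3/2 4449/5000
4 2 526/625
5 5/2 1621/2000
6 3 7671/10000
7 7/2 7629/10000
DF(1.5y) = 4449/5000 ≈ 0.889800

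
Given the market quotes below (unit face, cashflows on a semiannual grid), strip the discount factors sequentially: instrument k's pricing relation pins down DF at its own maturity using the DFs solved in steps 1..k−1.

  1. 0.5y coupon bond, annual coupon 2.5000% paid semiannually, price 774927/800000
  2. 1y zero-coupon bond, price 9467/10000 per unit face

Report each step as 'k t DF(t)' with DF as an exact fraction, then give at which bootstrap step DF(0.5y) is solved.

1 1/2 9567/10000
2 1 9467/10000
DF(0.5y) is solved at step 1

step 1 [0.5y] bond c/2=1/80: DF=(774927/800000 − 1/80·(0))/(1+1/80) = 9567/10000 ≈ 0.956700
step 2 [1y] zero: DF = P = 9467/10000 ≈ 0.946700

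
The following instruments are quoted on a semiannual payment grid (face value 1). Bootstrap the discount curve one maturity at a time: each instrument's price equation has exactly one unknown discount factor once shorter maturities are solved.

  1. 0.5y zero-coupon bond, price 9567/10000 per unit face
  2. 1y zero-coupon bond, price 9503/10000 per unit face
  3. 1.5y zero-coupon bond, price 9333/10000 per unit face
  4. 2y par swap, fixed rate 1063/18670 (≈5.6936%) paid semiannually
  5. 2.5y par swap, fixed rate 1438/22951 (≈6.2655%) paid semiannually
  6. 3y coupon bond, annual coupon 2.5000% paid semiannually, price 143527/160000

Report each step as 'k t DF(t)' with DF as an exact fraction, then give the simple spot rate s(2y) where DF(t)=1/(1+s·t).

step 1 [0.5y] zero: DF = P = 9567/10000 ≈ 0.956700
step 2 [1y] zero: DF = P = 9503/10000 ≈ 0.950300
step 3 [1.5y] zero: DF = P = 9333/10000 ≈ 0.933300
step 4 [2y] swap r/2=1063/37340: DF=(1 − 1063/37340·(0.956700+0.950300+0.933300))/(1+1063/37340) = 8937/10000 ≈ 0.893700
step 5 [2.5y] swap r/2=719/22951: DF=(1 − 719/22951·(0.956700+0.950300+0.933300+0.893700))/(1+719/22951) = 4281/5000 ≈ 0.856200
step 6 [3y] bond c/2=1/80: DF=(143527/160000 − 1/80·(0.956700+0.950300+0.933300+0.893700+0.856200))/(1+1/80) = 8293/10000 ≈ 0.829300

1 1/2 9567/10000
2 1 9503/10000
3 3/2 9333/10000
4 2 8937/10000
5 5/2 4281/5000
6 3 8293/10000
s(2y) = (1/(8937/10000) − 1)/(2) = 1063/17874 ≈ 5.9472%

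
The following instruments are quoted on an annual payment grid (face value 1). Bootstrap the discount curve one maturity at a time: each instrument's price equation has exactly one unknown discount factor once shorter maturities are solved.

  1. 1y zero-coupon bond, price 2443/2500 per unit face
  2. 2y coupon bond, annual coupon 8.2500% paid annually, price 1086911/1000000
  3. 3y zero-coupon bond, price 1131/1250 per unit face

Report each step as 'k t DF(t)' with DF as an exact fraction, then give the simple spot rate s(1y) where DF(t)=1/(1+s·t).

1 1 2443/2500
2 2 581/625
3 3 1131/1250
s(1y) = (1/(2443/2500) − 1)/(1) = 57/2443 ≈ 2.3332%

step 1 [1y] zero: DF = P = 2443/2500 ≈ 0.977200
step 2 [2y] bond c/1=33/400: DF=(1086911/1000000 − 33/400·(0.977200))/(1+33/400) = 581/625 ≈ 0.929600
step 3 [3y] zero: DF = P = 1131/1250 ≈ 0.904800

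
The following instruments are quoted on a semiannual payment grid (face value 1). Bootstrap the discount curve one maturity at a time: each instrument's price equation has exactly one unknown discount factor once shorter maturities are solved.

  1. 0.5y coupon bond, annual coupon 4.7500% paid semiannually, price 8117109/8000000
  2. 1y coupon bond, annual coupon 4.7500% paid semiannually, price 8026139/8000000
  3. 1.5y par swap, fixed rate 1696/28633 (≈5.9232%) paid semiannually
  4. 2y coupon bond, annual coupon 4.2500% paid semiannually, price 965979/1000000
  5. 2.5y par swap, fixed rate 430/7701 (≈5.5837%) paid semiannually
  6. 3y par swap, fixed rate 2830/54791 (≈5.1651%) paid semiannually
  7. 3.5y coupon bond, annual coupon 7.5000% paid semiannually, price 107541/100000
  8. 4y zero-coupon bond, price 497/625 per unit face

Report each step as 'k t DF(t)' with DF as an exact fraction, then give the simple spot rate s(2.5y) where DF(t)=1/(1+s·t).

1 1/2 9911/10000
2 1 957/1000
3 3/2 572/625
4 2 8863/10000
5 5/2 871/1000
6 3 1717/2000
7 7/2 1677/2000
8 4 497/625
s(2.5y) = (1/(871/1000) − 1)/(5/2) = 258/4355 ≈ 5.9242%

step 1 [0.5y] bond c/2=19/800: DF=(8117109/8000000 − 19/800·(0))/(1+19/800) = 9911/10000 ≈ 0.991100
step 2 [1y] bond c/2=19/800: DF=(8026139/8000000 − 19/800·(0.991100))/(1+19/800) = 957/1000 ≈ 0.957000
step 3 [1.5y] swap r/2=848/28633: DF=(1 − 848/28633·(0.991100+0.957000))/(1+848/28633) = 572/625 ≈ 0.915200
step 4 [2y] bond c/2=17/800: DF=(965979/1000000 − 17/800·(0.991100+0.957000+0.915200))/(1+17/800) = 8863/10000 ≈ 0.886300
step 5 [2.5y] swap r/2=215/7701: DF=(1 − 215/7701·(0.991100+0.957000+0.915200+0.886300))/(1+215/7701) = 871/1000 ≈ 0.871000
step 6 [3y] swap r/2=1415/54791: DF=(1 − 1415/54791·(0.991100+0.957000+0.915200+0.886300+0.871000))/(1+1415/54791) = 1717/2000 ≈ 0.858500
step 7 [3.5y] bond c/2=3/80: DF=(107541/100000 − 3/80·(0.991100+0.957000+0.915200+0.886300+0.871000+0.858500))/(1+3/80) = 1677/2000 ≈ 0.838500
step 8 [4y] zero: DF = P = 497/625 ≈ 0.795200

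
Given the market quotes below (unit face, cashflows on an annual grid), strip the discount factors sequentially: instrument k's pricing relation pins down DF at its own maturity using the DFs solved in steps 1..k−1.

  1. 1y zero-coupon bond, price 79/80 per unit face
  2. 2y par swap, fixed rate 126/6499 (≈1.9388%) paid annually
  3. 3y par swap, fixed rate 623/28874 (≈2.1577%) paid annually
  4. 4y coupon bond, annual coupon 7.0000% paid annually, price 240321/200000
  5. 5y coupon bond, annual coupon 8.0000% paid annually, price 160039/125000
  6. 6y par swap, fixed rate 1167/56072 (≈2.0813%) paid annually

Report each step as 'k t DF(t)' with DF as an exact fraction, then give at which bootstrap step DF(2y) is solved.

1 1 79/80
2 2 4811/5000
3 3 9377/10000
4 4 9341/10000
5 5 564/625
6 6 8833/10000
DF(2y) is solved at step 2

step 1 [1y] zero: DF = P = 79/80 ≈ 0.987500
step 2 [2y] swap r/1=126/6499: DF=(1 − 126/6499·(0.987500))/(1+126/6499) = 4811/5000 ≈ 0.962200
step 3 [3y] swap r/1=623/28874: DF=(1 − 623/28874·(0.987500+0.962200))/(1+623/28874) = 9377/10000 ≈ 0.937700
step 4 [4y] bond c/1=7/100: DF=(240321/200000 − 7/100·(0.987500+0.962200+0.937700))/(1+7/100) = 9341/10000 ≈ 0.934100
step 5 [5y] bond c/1=2/25: DF=(160039/125000 − 2/25·(0.987500+0.962200+0.937700+0.934100))/(1+2/25) = 564/625 ≈ 0.902400
step 6 [6y] swap r/1=1167/56072: DF=(1 − 1167/56072·(0.987500+0.962200+0.937700+0.934100+0.902400))/(1+1167/56072) = 8833/10000 ≈ 0.883300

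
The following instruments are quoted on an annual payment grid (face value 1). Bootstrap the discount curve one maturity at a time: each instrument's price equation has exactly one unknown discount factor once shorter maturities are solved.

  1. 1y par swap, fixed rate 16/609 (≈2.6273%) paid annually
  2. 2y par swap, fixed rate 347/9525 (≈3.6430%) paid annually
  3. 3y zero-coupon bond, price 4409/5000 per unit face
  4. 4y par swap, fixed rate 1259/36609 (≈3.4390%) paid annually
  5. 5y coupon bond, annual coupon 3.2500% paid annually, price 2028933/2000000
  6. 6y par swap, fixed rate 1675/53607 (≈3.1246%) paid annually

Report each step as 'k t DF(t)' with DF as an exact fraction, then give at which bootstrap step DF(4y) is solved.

1 1 609/625
2 2 4653/5000
3 3 4409/5000
4 4 8741/10000
5 5 8673/10000
6 6 333/400
DF(4y) is solved at step 4

step 1 [1y] swap r/1=16/609: DF=(1 − 16/609·(0))/(1+16/609) = 609/625 ≈ 0.974400
step 2 [2y] swap r/1=347/9525: DF=(1 − 347/9525·(0.974400))/(1+347/9525) = 4653/5000 ≈ 0.930600
step 3 [3y] zero: DF = P = 4409/5000 ≈ 0.881800
step 4 [4y] swap r/1=1259/36609: DF=(1 − 1259/36609·(0.974400+0.930600+0.881800))/(1+1259/36609) = 8741/10000 ≈ 0.874100
step 5 [5y] bond c/1=13/400: DF=(2028933/2000000 − 13/400·(0.974400+0.930600+0.881800+0.874100))/(1+13/400) = 8673/10000 ≈ 0.867300
step 6 [6y] swap r/1=1675/53607: DF=(1 − 1675/53607·(0.974400+0.930600+0.881800+0.874100+0.867300))/(1+1675/53607) = 333/400 ≈ 0.832500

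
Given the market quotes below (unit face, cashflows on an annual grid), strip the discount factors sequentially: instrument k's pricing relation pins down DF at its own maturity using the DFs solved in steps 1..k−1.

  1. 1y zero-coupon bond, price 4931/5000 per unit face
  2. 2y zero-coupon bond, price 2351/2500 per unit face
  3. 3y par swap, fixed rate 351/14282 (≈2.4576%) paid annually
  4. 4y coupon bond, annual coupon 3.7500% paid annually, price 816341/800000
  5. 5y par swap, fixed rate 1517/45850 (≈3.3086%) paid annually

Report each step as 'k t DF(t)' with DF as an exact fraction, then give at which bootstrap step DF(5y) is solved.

1 1 4931/5000
2 2 2351/2500
3 3 4649/5000
4 4 8803/10000
5 5 8483/10000
DF(5y) is solved at step 5

step 1 [1y] zero: DF = P = 4931/5000 ≈ 0.986200
step 2 [2y] zero: DF = P = 2351/2500 ≈ 0.940400
step 3 [3y] swap r/1=351/14282: DF=(1 − 351/14282·(0.986200+0.940400))/(1+351/14282) = 4649/5000 ≈ 0.929800
step 4 [4y] bond c/1=3/80: DF=(816341/800000 − 3/80·(0.986200+0.940400+0.929800))/(1+3/80) = 8803/10000 ≈ 0.880300
step 5 [5y] swap r/1=1517/45850: DF=(1 − 1517/45850·(0.986200+0.940400+0.929800+0.880300))/(1+1517/45850) = 8483/10000 ≈ 0.848300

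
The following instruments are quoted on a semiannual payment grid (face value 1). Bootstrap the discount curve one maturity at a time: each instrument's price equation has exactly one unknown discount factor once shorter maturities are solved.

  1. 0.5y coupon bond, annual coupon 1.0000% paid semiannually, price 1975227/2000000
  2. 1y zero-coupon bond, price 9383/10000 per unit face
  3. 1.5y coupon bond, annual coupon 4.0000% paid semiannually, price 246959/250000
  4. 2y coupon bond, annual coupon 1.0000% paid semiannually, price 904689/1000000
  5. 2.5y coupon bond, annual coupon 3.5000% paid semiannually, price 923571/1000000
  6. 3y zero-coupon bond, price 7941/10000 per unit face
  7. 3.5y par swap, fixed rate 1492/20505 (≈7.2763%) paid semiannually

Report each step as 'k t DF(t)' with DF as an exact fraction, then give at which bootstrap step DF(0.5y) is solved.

1 1/2 9827/10000
2 1 9383/10000
3 3/2 2327/2500
4 2 443/500
5 5/2 4217/5000
6 3 7941/10000
7 7/2 3881/5000
DF(0.5y) is solved at step 1

step 1 [0.5y] bond c/2=1/200: DF=(1975227/2000000 − 1/200·(0))/(1+1/200) = 9827/10000 ≈ 0.982700
step 2 [1y] zero: DF = P = 9383/10000 ≈ 0.938300
step 3 [1.5y] bond c/2=1/50: DF=(246959/250000 − 1/50·(0.982700+0.938300))/(1+1/50) = 2327/2500 ≈ 0.930800
step 4 [2y] bond c/2=1/200: DF=(904689/1000000 − 1/200·(0.982700+0.938300+0.930800))/(1+1/200) = 443/500 ≈ 0.886000
step 5 [2.5y] bond c/2=7/400: DF=(923571/1000000 − 7/400·(0.982700+0.938300+0.930800+0.886000))/(1+7/400) = 4217/5000 ≈ 0.843400
step 6 [3y] zero: DF = P = 7941/10000 ≈ 0.794100
step 7 [3.5y] swap r/2=746/20505: DF=(1 − 746/20505·(0.982700+0.938300+0.930800+0.886000+0.843400+0.794100))/(1+746/20505) = 3881/5000 ≈ 0.776200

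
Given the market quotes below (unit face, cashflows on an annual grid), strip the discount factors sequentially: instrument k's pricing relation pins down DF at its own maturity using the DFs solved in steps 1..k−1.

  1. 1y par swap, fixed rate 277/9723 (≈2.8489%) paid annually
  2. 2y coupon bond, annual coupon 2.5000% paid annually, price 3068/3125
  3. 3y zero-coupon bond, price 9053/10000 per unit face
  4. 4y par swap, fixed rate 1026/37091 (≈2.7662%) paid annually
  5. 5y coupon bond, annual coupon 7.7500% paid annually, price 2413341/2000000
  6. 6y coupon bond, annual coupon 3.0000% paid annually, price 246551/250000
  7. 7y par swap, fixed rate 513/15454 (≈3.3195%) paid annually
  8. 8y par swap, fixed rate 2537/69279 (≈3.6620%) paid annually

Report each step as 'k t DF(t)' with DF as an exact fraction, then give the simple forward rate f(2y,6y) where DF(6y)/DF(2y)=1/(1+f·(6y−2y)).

1 1 9723/10000
2 2 9341/10000
3 3 9053/10000
4 4 4487/5000
5 5 8531/10000
6 6 4123/5000
7 7 1987/2500
8 8 7463/10000
f(2y,6y) = ((9341/10000)/(4123/5000) − 1)/(4) = 1095/32984 ≈ 3.3198%

step 1 [1y] swap r/1=277/9723: DF=(1 − 277/9723·(0))/(1+277/9723) = 9723/10000 ≈ 0.972300
step 2 [2y] bond c/1=1/40: DF=(3068/3125 − 1/40·(0.972300))/(1+1/40) = 9341/10000 ≈ 0.934100
step 3 [3y] zero: DF = P = 9053/10000 ≈ 0.905300
step 4 [4y] swap r/1=1026/37091: DF=(1 − 1026/37091·(0.972300+0.934100+0.905300))/(1+1026/37091) = 4487/5000 ≈ 0.897400
step 5 [5y] bond c/1=31/400: DF=(2413341/2000000 − 31/400·(0.972300+0.934100+0.905300+0.897400))/(1+31/400) = 8531/10000 ≈ 0.853100
step 6 [6y] bond c/1=3/100: DF=(246551/250000 − 3/100·(0.972300+0.934100+0.905300+0.897400+0.853100))/(1+3/100) = 4123/5000 ≈ 0.824600
step 7 [7y] swap r/1=513/15454: DF=(1 − 513/15454·(0.972300+0.934100+0.905300+0.897400+0.853100+0.824600))/(1+513/15454) = 1987/2500 ≈ 0.794800
step 8 [8y] swap r/1=2537/69279: DF=(1 − 2537/69279·(0.972300+0.934100+0.905300+0.897400+0.853100+0.824600+0.794800))/(1+2537/69279) = 7463/10000 ≈ 0.746300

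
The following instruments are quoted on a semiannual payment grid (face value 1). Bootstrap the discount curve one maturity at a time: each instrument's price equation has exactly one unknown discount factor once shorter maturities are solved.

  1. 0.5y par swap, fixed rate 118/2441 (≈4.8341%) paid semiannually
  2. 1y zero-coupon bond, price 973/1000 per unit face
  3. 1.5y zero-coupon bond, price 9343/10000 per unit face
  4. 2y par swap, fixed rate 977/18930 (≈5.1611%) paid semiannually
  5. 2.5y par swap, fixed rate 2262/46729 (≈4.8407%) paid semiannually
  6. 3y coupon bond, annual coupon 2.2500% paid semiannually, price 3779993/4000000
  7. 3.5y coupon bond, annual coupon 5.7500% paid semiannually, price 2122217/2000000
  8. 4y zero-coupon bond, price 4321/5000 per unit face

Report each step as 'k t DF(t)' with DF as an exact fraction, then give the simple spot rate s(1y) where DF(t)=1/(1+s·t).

step 1 [0.5y] swap r/2=59/2441: DF=(1 − 59/2441·(0))/(1+59/2441) = 2441/2500 ≈ 0.976400
step 2 [1y] zero: DF = P = 973/1000 ≈ 0.973000
step 3 [1.5y] zero: DF = P = 9343/10000 ≈ 0.934300
step 4 [2y] swap r/2=977/37860: DF=(1 − 977/37860·(0.976400+0.973000+0.934300))/(1+977/37860) = 9023/10000 ≈ 0.902300
step 5 [2.5y] swap r/2=1131/46729: DF=(1 − 1131/46729·(0.976400+0.973000+0.934300+0.902300))/(1+1131/46729) = 8869/10000 ≈ 0.886900
step 6 [3y] bond c/2=9/800: DF=(3779993/4000000 − 9/800·(0.976400+0.973000+0.934300+0.902300+0.886900))/(1+9/800) = 353/400 ≈ 0.882500
step 7 [3.5y] bond c/2=23/800: DF=(2122217/2000000 − 23/800·(0.976400+0.973000+0.934300+0.902300+0.886900+0.882500))/(1+23/800) = 4381/5000 ≈ 0.876200
step 8 [4y] zero: DF = P = 4321/5000 ≈ 0.864200

1 1/2 2441/2500
2 1 973/1000
3 3/2 9343/10000
4 2 9023/10000
5 5/2 8869/10000
6 3 353/400
7 7/2 4381/5000
8 4 4321/5000
s(1y) = (1/(973/1000) − 1)/(1) = 27/973 ≈ 2.7749%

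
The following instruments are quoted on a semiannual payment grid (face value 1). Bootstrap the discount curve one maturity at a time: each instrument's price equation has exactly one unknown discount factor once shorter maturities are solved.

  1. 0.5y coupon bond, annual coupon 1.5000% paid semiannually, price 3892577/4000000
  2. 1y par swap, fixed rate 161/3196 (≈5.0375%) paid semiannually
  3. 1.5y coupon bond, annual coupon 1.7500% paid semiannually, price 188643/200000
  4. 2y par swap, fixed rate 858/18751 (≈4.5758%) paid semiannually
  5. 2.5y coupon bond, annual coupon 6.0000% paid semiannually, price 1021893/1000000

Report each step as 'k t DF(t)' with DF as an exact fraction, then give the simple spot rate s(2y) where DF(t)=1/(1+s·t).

1 1/2 9659/10000
2 1 9517/10000
3 3/2 574/625
4 2 4571/5000
5 5/2 8829/10000
s(2y) = (1/(4571/5000) − 1)/(2) = 429/9142 ≈ 4.6926%

step 1 [0.5y] bond c/2=3/400: DF=(3892577/4000000 − 3/400·(0))/(1+3/400) = 9659/10000 ≈ 0.965900
step 2 [1y] swap r/2=161/6392: DF=(1 − 161/6392·(0.965900))/(1+161/6392) = 9517/10000 ≈ 0.951700
step 3 [1.5y] bond c/2=7/800: DF=(188643/200000 − 7/800·(0.965900+0.951700))/(1+7/800) = 574/625 ≈ 0.918400
step 4 [2y] swap r/2=429/18751: DF=(1 − 429/18751·(0.965900+0.951700+0.918400))/(1+429/18751) = 4571/5000 ≈ 0.914200
step 5 [2.5y] bond c/2=3/100: DF=(1021893/1000000 − 3/100·(0.965900+0.951700+0.918400+0.914200))/(1+3/100) = 8829/10000 ≈ 0.882900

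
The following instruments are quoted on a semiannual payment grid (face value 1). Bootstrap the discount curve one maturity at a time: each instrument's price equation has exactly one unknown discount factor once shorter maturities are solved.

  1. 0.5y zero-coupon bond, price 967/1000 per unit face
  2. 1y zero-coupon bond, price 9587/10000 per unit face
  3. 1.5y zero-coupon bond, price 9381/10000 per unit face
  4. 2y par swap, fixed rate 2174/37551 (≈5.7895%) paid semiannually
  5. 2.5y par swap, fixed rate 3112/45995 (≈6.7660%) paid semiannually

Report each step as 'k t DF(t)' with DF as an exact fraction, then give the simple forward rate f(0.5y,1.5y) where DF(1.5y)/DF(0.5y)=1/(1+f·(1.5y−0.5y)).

1 1/2 967/1000
2 1 9587/10000
3 3/2 9381/10000
4 2 8913/10000
5 5/2 2111/2500
f(0.5y,1.5y) = ((967/1000)/(9381/10000) − 1)/(1) = 289/9381 ≈ 3.0807%

step 1 [0.5y] zero: DF = P = 967/1000 ≈ 0.967000
step 2 [1y] zero: DF = P = 9587/10000 ≈ 0.958700
step 3 [1.5y] zero: DF = P = 9381/10000 ≈ 0.938100
step 4 [2y] swap r/2=1087/37551: DF=(1 − 1087/37551·(0.967000+0.958700+0.938100))/(1+1087/37551) = 8913/10000 ≈ 0.891300
step 5 [2.5y] swap r/2=1556/45995: DF=(1 − 1556/45995·(0.967000+0.958700+0.938100+0.891300))/(1+1556/45995) = 2111/2500 ≈ 0.844400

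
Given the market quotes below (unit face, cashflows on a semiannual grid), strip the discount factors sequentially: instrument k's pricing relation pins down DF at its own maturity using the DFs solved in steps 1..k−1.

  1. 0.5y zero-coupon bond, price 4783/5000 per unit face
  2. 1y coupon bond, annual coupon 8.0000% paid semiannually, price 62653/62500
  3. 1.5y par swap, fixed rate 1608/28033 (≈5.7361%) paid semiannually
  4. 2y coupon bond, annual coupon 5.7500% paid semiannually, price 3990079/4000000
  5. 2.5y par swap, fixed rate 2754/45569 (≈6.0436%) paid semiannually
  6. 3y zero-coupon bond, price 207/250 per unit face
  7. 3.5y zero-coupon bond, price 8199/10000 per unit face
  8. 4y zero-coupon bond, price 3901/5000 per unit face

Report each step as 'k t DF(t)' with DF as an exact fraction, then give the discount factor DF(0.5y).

1 1/2 4783/5000
2 1 9271/10000
3 3/2 2299/2500
4 2 8913/10000
5 5/2 8623/10000
6 3 207/250
7 7/2 8199/10000
8 4 3901/5000
DF(0.5y) = 4783/5000 ≈ 0.956600

step 1 [0.5y] zero: DF = P = 4783/5000 ≈ 0.956600
step 2 [1y] bond c/2=1/25: DF=(62653/62500 − 1/25·(0.956600))/(1+1/25) = 9271/10000 ≈ 0.927100
step 3 [1.5y] swap r/2=804/28033: DF=(1 − 804/28033·(0.956600+0.927100))/(1+804/28033) = 2299/2500 ≈ 0.919600
step 4 [2y] bond c/2=23/800: DF=(3990079/4000000 − 23/800·(0.956600+0.927100+0.919600))/(1+23/800) = 8913/10000 ≈ 0.891300
step 5 [2.5y] swap r/2=1377/45569: DF=(1 − 1377/45569·(0.956600+0.927100+0.919600+0.891300))/(1+1377/45569) = 8623/10000 ≈ 0.862300
step 6 [3y] zero: DF = P = 207/250 ≈ 0.828000
step 7 [3.5y] zero: DF = P = 8199/10000 ≈ 0.819900
step 8 [4y] zero: DF = P = 3901/5000 ≈ 0.780200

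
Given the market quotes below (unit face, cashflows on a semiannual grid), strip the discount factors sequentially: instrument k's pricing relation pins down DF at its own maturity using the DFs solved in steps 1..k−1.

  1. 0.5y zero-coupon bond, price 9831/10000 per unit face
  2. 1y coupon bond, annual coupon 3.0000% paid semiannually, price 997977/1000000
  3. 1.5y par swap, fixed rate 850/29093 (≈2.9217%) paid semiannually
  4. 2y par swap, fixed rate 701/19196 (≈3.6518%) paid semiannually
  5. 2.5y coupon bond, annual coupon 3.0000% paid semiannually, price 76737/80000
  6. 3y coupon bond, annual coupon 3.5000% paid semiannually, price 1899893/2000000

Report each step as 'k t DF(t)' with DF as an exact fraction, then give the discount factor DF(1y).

step 1 [0.5y] zero: DF = P = 9831/10000 ≈ 0.983100
step 2 [1y] bond c/2=3/200: DF=(997977/1000000 − 3/200·(0.983100))/(1+3/200) = 9687/10000 ≈ 0.968700
step 3 [1.5y] swap r/2=425/29093: DF=(1 − 425/29093·(0.983100+0.968700))/(1+425/29093) = 383/400 ≈ 0.957500
step 4 [2y] swap r/2=701/38392: DF=(1 − 701/38392·(0.983100+0.968700+0.957500))/(1+701/38392) = 9299/10000 ≈ 0.929900
step 5 [2.5y] bond c/2=3/200: DF=(76737/80000 − 3/200·(0.983100+0.968700+0.957500+0.929900))/(1+3/200) = 8883/10000 ≈ 0.888300
step 6 [3y] bond c/2=7/400: DF=(1899893/2000000 − 7/400·(0.983100+0.968700+0.957500+0.929900+0.888300))/(1+7/400) = 8523/10000 ≈ 0.852300

1 1/2 9831/10000
2 1 9687/10000
3 3/2 383/400
4 2 9299/10000
5 5/2 8883/10000
6 3 8523/10000
DF(1y) = 9687/10000 ≈ 0.968700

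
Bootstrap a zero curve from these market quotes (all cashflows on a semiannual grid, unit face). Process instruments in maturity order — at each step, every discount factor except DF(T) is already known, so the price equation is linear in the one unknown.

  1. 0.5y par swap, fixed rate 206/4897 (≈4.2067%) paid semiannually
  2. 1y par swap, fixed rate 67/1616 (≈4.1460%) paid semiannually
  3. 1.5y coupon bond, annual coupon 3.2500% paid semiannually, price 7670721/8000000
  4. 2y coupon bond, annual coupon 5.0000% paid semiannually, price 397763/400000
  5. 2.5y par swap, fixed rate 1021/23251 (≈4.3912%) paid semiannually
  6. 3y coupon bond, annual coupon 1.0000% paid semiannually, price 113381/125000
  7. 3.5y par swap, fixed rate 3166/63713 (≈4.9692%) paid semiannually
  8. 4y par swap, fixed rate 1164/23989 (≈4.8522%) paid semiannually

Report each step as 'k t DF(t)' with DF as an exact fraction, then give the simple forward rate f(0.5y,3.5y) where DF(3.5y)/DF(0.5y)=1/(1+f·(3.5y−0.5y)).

1 1/2 4897/5000
2 1 4799/5000
3 3/2 73/80
4 2 4503/5000
5 5/2 8979/10000
6 3 4397/5000
7 7/2 8417/10000
8 4 4127/5000
f(0.5y,3.5y) = ((4897/5000)/(8417/10000) − 1)/(3) = 459/8417 ≈ 5.4532%

step 1 [0.5y] swap r/2=103/4897: DF=(1 − 103/4897·(0))/(1+103/4897) = 4897/5000 ≈ 0.979400
step 2 [1y] swap r/2=67/3232: DF=(1 − 67/3232·(0.979400))/(1+67/3232) = 4799/5000 ≈ 0.959800
step 3 [1.5y] bond c/2=13/800: DF=(7670721/8000000 − 13/800·(0.979400+0.959800))/(1+13/800) = 73/80 ≈ 0.912500
step 4 [2y] bond c/2=1/40: DF=(397763/400000 − 1/40·(0.979400+0.959800+0.912500))/(1+1/40) = 4503/5000 ≈ 0.900600
step 5 [2.5y] swap r/2=1021/46502: DF=(1 − 1021/46502·(0.979400+0.959800+0.912500+0.900600))/(1+1021/46502) = 8979/10000 ≈ 0.897900
step 6 [3y] bond c/2=1/200: DF=(113381/125000 − 1/200·(0.979400+0.959800+0.912500+0.900600+0.897900))/(1+1/200) = 4397/5000 ≈ 0.879400
step 7 [3.5y] swap r/2=1583/63713: DF=(1 − 1583/63713·(0.979400+0.959800+0.912500+0.900600+0.897900+0.879400))/(1+1583/63713) = 8417/10000 ≈ 0.841700
step 8 [4y] swap r/2=582/23989: DF=(1 − 582/23989·(0.979400+0.959800+0.912500+0.900600+0.897900+0.879400+0.841700))/(1+582/23989) = 4127/5000 ≈ 0.825400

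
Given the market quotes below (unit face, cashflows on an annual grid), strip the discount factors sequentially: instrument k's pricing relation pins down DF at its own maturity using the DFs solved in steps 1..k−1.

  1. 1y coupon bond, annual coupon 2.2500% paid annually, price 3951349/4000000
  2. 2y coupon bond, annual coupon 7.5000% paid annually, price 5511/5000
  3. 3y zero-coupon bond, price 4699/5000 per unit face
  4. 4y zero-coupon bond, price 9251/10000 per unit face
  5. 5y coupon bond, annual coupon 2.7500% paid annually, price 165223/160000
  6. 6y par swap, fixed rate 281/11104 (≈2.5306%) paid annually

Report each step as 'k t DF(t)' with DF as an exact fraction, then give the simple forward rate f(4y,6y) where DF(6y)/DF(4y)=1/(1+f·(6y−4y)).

1 1 9661/10000
2 2 9579/10000
3 3 4699/5000
4 4 9251/10000
5 5 2259/2500
6 6 1719/2000
f(4y,6y) = ((9251/10000)/(1719/2000) − 1)/(2) = 328/8595 ≈ 3.8162%

step 1 [1y] bond c/1=9/400: DF=(3951349/4000000 − 9/400·(0))/(1+9/400) = 9661/10000 ≈ 0.966100
step 2 [2y] bond c/1=3/40: DF=(5511/5000 − 3/40·(0.966100))/(1+3/40) = 9579/10000 ≈ 0.957900
step 3 [3y] zero: DF = P = 4699/5000 ≈ 0.939800
step 4 [4y] zero: DF = P = 9251/10000 ≈ 0.925100
step 5 [5y] bond c/1=11/400: DF=(165223/160000 − 11/400·(0.966100+0.957900+0.939800+0.925100))/(1+11/400) = 2259/2500 ≈ 0.903600
step 6 [6y] swap r/1=281/11104: DF=(1 − 281/11104·(0.966100+0.957900+0.939800+0.925100+0.903600))/(1+281/11104) = 1719/2000 ≈ 0.859500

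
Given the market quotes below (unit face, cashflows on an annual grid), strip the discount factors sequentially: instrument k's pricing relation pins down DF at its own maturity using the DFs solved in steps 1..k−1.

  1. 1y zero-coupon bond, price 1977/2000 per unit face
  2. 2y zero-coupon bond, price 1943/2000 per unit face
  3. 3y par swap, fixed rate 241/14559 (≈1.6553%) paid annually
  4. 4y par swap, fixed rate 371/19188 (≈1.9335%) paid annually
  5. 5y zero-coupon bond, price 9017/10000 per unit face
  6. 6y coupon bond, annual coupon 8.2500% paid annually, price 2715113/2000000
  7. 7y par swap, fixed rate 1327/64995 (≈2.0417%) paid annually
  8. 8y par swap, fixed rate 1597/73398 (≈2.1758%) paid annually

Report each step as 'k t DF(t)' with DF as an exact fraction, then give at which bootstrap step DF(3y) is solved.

1 1 1977/2000
2 2 1943/2000
3 3 4759/5000
4 4 4629/5000
5 5 9017/10000
6 6 8929/10000
7 7 8673/10000
8 8 8403/10000
DF(3y) is solved at step 3

step 1 [1y] zero: DF = P = 1977/2000 ≈ 0.988500
step 2 [2y] zero: DF = P = 1943/2000 ≈ 0.971500
step 3 [3y] swap r/1=241/14559: DF=(1 − 241/14559·(0.988500+0.971500))/(1+241/14559) = 4759/5000 ≈ 0.951800
step 4 [4y] swap r/1=371/19188: DF=(1 − 371/19188·(0.988500+0.971500+0.951800))/(1+371/19188) = 4629/5000 ≈ 0.925800
step 5 [5y] zero: DF = P = 9017/10000 ≈ 0.901700
step 6 [6y] bond c/1=33/400: DF=(2715113/2000000 − 33/400·(0.988500+0.971500+0.951800+0.925800+0.901700))/(1+33/400) = 8929/10000 ≈ 0.892900
step 7 [7y] swap r/1=1327/64995: DF=(1 − 1327/64995·(0.988500+0.971500+0.951800+0.925800+0.901700+0.892900))/(1+1327/64995) = 8673/10000 ≈ 0.867300
step 8 [8y] swap r/1=1597/73398: DF=(1 − 1597/73398·(0.988500+0.971500+0.951800+0.925800+0.901700+0.892900+0.867300))/(1+1597/73398) = 8403/10000 ≈ 0.840300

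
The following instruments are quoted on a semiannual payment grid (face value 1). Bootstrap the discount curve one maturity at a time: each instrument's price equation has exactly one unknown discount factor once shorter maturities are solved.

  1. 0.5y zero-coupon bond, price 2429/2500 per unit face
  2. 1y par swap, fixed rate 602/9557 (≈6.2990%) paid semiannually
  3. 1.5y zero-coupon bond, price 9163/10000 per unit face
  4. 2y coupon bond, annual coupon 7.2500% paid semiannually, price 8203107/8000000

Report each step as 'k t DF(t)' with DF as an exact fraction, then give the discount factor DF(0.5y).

step 1 [0.5y] zero: DF = P = 2429/2500 ≈ 0.971600
step 2 [1y] swap r/2=301/9557: DF=(1 − 301/9557·(0.971600))/(1+301/9557) = 4699/5000 ≈ 0.939800
step 3 [1.5y] zero: DF = P = 9163/10000 ≈ 0.916300
step 4 [2y] bond c/2=29/800: DF=(8203107/8000000 − 29/800·(0.971600+0.939800+0.916300))/(1+29/800) = 4453/5000 ≈ 0.890600

1 1/2 2429/2500
2 1 4699/5000
3 3/2 9163/10000
4 2 4453/5000
DF(0.5y) = 2429/2500 ≈ 0.971600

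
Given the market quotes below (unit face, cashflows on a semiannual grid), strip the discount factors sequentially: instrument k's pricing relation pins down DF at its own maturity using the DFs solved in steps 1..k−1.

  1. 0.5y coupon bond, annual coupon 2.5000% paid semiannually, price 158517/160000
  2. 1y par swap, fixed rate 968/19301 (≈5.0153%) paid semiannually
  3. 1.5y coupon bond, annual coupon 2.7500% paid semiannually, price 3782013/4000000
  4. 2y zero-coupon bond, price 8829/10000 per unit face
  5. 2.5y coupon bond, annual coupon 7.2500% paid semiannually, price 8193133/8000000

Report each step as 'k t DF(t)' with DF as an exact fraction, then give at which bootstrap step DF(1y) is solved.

step 1 [0.5y] bond c/2=1/80: DF=(158517/160000 − 1/80·(0))/(1+1/80) = 1957/2000 ≈ 0.978500
step 2 [1y] swap r/2=484/19301: DF=(1 − 484/19301·(0.978500))/(1+484/19301) = 2379/2500 ≈ 0.951600
step 3 [1.5y] bond c/2=11/800: DF=(3782013/4000000 − 11/800·(0.978500+0.951600))/(1+11/800) = 1813/2000 ≈ 0.906500
step 4 [2y] zero: DF = P = 8829/10000 ≈ 0.882900
step 5 [2.5y] bond c/2=29/800: DF=(8193133/8000000 − 29/800·(0.978500+0.951600+0.906500+0.882900))/(1+29/800) = 4291/5000 ≈ 0.858200

1 1/2 1957/2000
2 1 2379/2500
3 3/2 1813/2000
4 2 8829/10000
5 5/2 4291/5000
DF(1y) is solved at step 2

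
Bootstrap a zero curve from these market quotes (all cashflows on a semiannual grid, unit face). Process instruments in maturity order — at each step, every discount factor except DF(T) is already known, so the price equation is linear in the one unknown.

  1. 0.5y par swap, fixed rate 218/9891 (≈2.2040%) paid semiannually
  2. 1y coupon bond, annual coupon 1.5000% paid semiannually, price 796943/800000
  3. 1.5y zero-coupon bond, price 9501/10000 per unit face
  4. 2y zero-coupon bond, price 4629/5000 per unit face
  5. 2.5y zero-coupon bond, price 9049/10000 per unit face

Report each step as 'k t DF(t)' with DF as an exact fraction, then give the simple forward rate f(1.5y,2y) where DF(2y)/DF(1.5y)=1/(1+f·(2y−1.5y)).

step 1 [0.5y] swap r/2=109/9891: DF=(1 − 109/9891·(0))/(1+109/9891) = 9891/10000 ≈ 0.989100
step 2 [1y] bond c/2=3/400: DF=(796943/800000 − 3/400·(0.989100))/(1+3/400) = 4907/5000 ≈ 0.981400
step 3 [1.5y] zero: DF = P = 9501/10000 ≈ 0.950100
step 4 [2y] zero: DF = P = 4629/5000 ≈ 0.925800
step 5 [2.5y] zero: DF = P = 9049/10000 ≈ 0.904900

1 1/2 9891/10000
2 1 4907/5000
3 3/2 9501/10000
4 2 4629/5000
5 5/2 9049/10000
f(1.5y,2y) = ((9501/10000)/(4629/5000) − 1)/(1/2) = 81/1543 ≈ 5.2495%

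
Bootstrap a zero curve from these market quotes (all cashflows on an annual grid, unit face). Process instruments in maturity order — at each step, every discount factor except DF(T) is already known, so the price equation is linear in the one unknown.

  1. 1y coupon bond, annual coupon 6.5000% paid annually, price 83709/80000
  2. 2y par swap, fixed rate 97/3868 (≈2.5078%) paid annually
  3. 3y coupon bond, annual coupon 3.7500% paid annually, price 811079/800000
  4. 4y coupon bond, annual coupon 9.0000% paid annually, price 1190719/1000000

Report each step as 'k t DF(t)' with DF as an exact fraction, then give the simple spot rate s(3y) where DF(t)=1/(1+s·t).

step 1 [1y] bond c/1=13/200: DF=(83709/80000 − 13/200·(0))/(1+13/200) = 393/400 ≈ 0.982500
step 2 [2y] swap r/1=97/3868: DF=(1 − 97/3868·(0.982500))/(1+97/3868) = 1903/2000 ≈ 0.951500
step 3 [3y] bond c/1=3/80: DF=(811079/800000 − 3/80·(0.982500+0.951500))/(1+3/80) = 9073/10000 ≈ 0.907300
step 4 [4y] bond c/1=9/100: DF=(1190719/1000000 − 9/100·(0.982500+0.951500+0.907300))/(1+9/100) = 4289/5000 ≈ 0.857800

1 1 393/400
2 2 1903/2000
3 3 9073/10000
4 4 4289/5000
s(3y) = (1/(9073/10000) − 1)/(3) = 309/9073 ≈ 3.4057%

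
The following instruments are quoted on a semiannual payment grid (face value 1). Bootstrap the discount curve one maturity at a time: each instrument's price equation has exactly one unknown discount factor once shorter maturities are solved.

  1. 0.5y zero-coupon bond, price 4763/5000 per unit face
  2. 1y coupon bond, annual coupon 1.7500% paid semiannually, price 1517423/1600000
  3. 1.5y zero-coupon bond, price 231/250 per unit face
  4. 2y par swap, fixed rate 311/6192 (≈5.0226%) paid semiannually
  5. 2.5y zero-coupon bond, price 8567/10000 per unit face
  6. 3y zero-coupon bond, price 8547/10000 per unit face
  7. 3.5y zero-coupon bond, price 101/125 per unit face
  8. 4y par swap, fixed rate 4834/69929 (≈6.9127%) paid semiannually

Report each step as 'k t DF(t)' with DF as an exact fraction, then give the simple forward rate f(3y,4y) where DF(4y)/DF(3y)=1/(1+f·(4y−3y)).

1 1/2 4763/5000
2 1 9319/10000
3 3/2 231/250
4 2 9067/10000
5 5/2 8567/10000
6 3 8547/10000
7 7/2 101/125
8 4 7583/10000
f(3y,4y) = ((8547/10000)/(7583/10000) − 1)/(1) = 964/7583 ≈ 12.7126%

step 1 [0.5y] zero: DF = P = 4763/5000 ≈ 0.952600
step 2 [1y] bond c/2=7/800: DF=(1517423/1600000 − 7/800·(0.952600))/(1+7/800) = 9319/10000 ≈ 0.931900
step 3 [1.5y] zero: DF = P = 231/250 ≈ 0.924000
step 4 [2y] swap r/2=311/12384: DF=(1 − 311/12384·(0.952600+0.931900+0.924000))/(1+311/12384) = 9067/10000 ≈ 0.906700
step 5 [2.5y] zero: DF = P = 8567/10000 ≈ 0.856700
step 6 [3y] zero: DF = P = 8547/10000 ≈ 0.854700
step 7 [3.5y] zero: DF = P = 101/125 ≈ 0.808000
step 8 [4y] swap r/2=2417/69929: DF=(1 − 2417/69929·(0.952600+0.931900+0.924000+0.906700+0.856700+0.854700+0.808000))/(1+2417/69929) = 7583/10000 ≈ 0.758300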